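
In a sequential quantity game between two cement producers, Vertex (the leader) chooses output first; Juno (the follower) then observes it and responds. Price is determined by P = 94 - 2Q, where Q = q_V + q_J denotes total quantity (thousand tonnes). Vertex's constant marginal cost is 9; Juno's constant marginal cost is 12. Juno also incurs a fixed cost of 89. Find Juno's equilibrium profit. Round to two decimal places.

Solve by backward induction. Given q_V, the follower Juno maximises π_J = (94 - 2q_V - 2q_J)q_J - 12q_J.
Follower FOC: 82 - 2q_V - 4q_J = 0, so q_J(q_V) = (82 - 2q_V)/4.
The leader anticipates this reaction. Substituting into P = 94 - 2Q gives P = 53 - q_V, so π_V = (53 - q_V)q_V - 9q_V.
The leader's first-order condition 44 - 2q_V = 0 yields q_V = 22.
Then q_J = (82 - 2·22)/4 = 19/2.
Price P = 94 - 2·(63/2) = 31.
Juno's profit: (31 - 12)·(19/2) - 89 = 183/2.

91.50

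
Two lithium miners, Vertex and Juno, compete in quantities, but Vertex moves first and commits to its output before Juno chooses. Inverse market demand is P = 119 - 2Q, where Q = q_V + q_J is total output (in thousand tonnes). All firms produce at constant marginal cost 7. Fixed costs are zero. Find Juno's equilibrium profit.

Solve by backward induction. Given q_V, the follower Juno maximises π_J = (119 - 2q_V - 2q_J)q_J - 7q_J.
Setting the follower's marginal profit to zero, 112 - 2q_V - 4q_J = 0, i.e. q_J = (112 - 2q_V)/4.
The leader anticipates this reaction. Substituting into P = 119 - 2Q gives P = 63 - q_V, so π_V = (63 - q_V)q_V - 7q_V.
The leader's first-order condition 56 - 2q_V = 0 yields q_V = 28.
Then q_J = (112 - 2·28)/4 = 14.
Price P = 119 - 2·42 = 35.
Juno's profit: (35 - 7)·14 = 392.

392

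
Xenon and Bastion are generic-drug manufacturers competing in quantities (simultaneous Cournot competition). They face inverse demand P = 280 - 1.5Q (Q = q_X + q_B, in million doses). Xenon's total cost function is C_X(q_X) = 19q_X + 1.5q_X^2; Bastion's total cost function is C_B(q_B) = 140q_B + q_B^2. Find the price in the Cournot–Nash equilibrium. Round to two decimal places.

196.57

Xenon's profit: π_X = (280 - 1.5Q)q_X - (19q_X + (3/2)q_X²). Setting ∂π_X/∂q_X = 0: 261 - 6q_X - (3/2)(q_B) = 0.
Bastion's first-order condition: 140 - 5q_B - (3/2)(q_X) = 0.
Rearranging gives the reaction functions q_X = (261 - (3/2)q_B)/6 and q_B = (140 - (3/2)q_X)/5.
Substituting one into the other gives q_X = 1460/37 and q_B = 598/37.
Total output Q = 55.6216, so price P = 280 - (3/2)·55.6216 = 196.5676.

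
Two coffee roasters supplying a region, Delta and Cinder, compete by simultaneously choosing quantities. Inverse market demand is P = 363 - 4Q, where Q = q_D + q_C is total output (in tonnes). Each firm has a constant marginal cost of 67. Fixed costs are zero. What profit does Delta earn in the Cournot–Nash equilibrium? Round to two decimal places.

Each firm earns π_i = (363 - 4Q)q_i - 67q_i.
First-order condition (treating rivals' output as given): 296 - 8q_i - 4q_j = 0.
By symmetry each firm produces the same amount; substituting q_j = q_i yields q_i = 296/12 = 74/3.
Price P = 363 - 4·(148/3) = 497/3.
Delta's profit: (497/3 - 67)·(74/3) = 2433.7778.

2433.78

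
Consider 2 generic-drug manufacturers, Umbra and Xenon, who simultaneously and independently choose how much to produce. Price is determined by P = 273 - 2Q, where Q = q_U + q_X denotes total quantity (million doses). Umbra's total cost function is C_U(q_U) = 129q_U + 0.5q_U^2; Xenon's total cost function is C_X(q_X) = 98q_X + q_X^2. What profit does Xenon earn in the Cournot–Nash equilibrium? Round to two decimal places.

1529.15

Umbra's profit: π_U = (273 - 2Q)q_U - (129q_U + (1/2)q_U²). Setting ∂π_U/∂q_U = 0: 144 - 5q_U - 2(q_X) = 0.
Xenon's profit: π_X = (273 - 2Q)q_X - (98q_X + q_X²). Setting ∂π_X/∂q_X = 0: 175 - 6q_X - 2(q_U) = 0.
Best responses: q_U = (144 - 2q_X)/5, q_X = (175 - 2q_U)/6.
Solving the pair: q_U = 257/13, q_X = 587/26.
Price P = 273 - 2·(1101/26) = 188.3077.
Xenon's profit: 188.3077·(587/26) - 98·(587/26) - (587/26)² = 1529.1524.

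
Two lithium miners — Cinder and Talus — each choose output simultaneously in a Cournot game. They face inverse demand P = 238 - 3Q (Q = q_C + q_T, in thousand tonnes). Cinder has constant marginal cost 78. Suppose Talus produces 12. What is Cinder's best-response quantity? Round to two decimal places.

20.67

With the rival's output fixed at 12, Cinder's profit is π_C = (238 - 3·12 - 3q_C)q_C - (78q_C) = (202 - 3q_C)q_C - (78q_C).
∂π_C/∂q_C = 124 - 6q_C = 0, so q_C = 62/3.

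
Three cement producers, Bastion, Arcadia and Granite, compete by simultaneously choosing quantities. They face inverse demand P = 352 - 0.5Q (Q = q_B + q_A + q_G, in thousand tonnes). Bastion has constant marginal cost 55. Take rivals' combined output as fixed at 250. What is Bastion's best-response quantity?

With rivals' combined output fixed at 250, Bastion's profit is π_B = (352 - (1/2)·250 - (1/2)q_B)q_B - (55q_B) = (227 - (1/2)q_B)q_B - (55q_B).
∂π_B/∂q_B = 172 - q_B = 0, so q_B = 172.

172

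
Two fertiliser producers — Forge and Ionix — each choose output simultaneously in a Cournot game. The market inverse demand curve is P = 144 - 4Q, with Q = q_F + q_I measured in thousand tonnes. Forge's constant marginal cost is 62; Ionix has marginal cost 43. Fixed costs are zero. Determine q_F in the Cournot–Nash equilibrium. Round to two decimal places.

5.25

Forge's profit: π_F = (144 - 4Q)q_F - (62q_F). Setting ∂π_F/∂q_F = 0: 82 - 8q_F - 4(q_I) = 0.
Ionix's profit: π_I = (144 - 4Q)q_I - (43q_I). Setting ∂π_I/∂q_I = 0: 101 - 8q_I - 4(q_F) = 0.
Rearranging gives the reaction functions q_F = (82 - 4q_I)/8 and q_I = (101 - 4q_F)/8.
Solving the pair: q_F = 21/4, q_I = 10.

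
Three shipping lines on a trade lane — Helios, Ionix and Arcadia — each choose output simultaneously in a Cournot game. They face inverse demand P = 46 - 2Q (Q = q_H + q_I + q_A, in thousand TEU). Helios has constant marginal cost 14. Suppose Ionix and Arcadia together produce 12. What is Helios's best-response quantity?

With rivals' combined output fixed at 12, Helios's profit is π_H = (46 - 2·12 - 2q_H)q_H - (14q_H) = (22 - 2q_H)q_H - (14q_H).
∂π_H/∂q_H = 8 - 4q_H = 0, so q_H = 2.

2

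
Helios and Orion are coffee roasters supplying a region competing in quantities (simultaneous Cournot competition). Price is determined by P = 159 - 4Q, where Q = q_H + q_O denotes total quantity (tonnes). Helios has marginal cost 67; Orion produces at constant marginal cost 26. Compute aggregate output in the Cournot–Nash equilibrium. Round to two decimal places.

Helios's profit: π_H = (159 - 4Q)q_H - (67q_H). Setting ∂π_H/∂q_H = 0: 92 - 8q_H - 4(q_O) = 0.
Orion's first-order condition: 133 - 8q_O - 4(q_H) = 0.
Best responses: q_H = (92 - 4q_O)/8, q_O = (133 - 4q_H)/8.
Substituting one into the other gives q_H = 17/4 and q_O = 29/2.
Total output Q = 17/4 + 29/2 = 75/4.

18.75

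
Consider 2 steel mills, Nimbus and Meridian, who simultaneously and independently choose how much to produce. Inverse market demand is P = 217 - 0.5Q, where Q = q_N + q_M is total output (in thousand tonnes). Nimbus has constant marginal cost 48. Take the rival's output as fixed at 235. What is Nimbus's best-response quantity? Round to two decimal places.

51.50

With the rival's output fixed at 235, Nimbus's profit is π_N = (217 - (1/2)·235 - (1/2)q_N)q_N - (48q_N) = (199/2 - (1/2)q_N)q_N - (48q_N).
∂π_N/∂q_N = 103/2 - q_N = 0, so q_N = 103/2.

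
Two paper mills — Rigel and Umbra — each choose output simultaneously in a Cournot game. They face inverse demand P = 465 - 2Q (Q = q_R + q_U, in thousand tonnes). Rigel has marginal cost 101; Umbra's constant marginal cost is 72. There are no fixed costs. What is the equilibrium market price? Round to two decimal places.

Rigel's profit: π_R = (465 - 2Q)q_R - (101q_R). Setting ∂π_R/∂q_R = 0: 364 - 4q_R - 2(q_U) = 0.
Umbra's first-order condition: 393 - 4q_U - 2(q_R) = 0.
Best responses: q_R = (364 - 2q_U)/4, q_U = (393 - 2q_R)/4.
Solving the pair: q_R = 335/6, q_U = 211/3.
Total output Q = 757/6, so price P = 465 - 2·(757/6) = 638/3.

212.67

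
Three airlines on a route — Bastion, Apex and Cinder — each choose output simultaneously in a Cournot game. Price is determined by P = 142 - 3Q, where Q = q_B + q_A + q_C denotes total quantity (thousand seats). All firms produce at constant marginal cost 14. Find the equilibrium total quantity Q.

32

Each firm earns π_i = (142 - 3Q)q_i - 14q_i.
First-order condition (treating rivals' output as given): 128 - 6q_i - 3·Σ_{j≠i} q_j = 0.
By symmetry each firm produces the same amount; substituting Σ_{j≠i} q_j = 2q_i yields q_i = 128/12 = 32/3.
Total output Q = 32/3 + 32/3 + 32/3 = 32.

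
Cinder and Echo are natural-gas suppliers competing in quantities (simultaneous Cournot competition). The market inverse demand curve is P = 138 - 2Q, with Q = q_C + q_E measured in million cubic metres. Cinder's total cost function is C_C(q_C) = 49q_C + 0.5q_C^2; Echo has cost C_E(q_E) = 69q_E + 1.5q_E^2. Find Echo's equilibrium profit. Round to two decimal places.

101.57

Cinder's profit: π_C = (138 - 2Q)q_C - (49q_C + (1/2)q_C²). Setting ∂π_C/∂q_C = 0: 89 - 5q_C - 2(q_E) = 0.
Echo's first-order condition: 69 - 7q_E - 2(q_C) = 0.
Rearranging gives the reaction functions q_C = (89 - 2q_E)/5 and q_E = (69 - 2q_C)/7.
Solving the pair: q_C = 485/31, q_E = 167/31.
Price P = 138 - 2·(652/31) = 95.9355.
Echo's profit: 95.9355·(167/31) - 69·(167/31) - (3/2)(167/31)² = 101.5728.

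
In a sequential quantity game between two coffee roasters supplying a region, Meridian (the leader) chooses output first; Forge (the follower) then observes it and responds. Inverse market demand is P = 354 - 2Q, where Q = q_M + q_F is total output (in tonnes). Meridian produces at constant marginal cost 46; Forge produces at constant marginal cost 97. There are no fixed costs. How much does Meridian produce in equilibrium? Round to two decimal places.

Solve by backward induction. Given q_M, the follower Forge maximises π_F = (354 - 2q_M - 2q_F)q_F - 97q_F.
∂π_F/∂q_F = 257 - 2q_M - 4q_F = 0 gives the reaction function q_F = (257 - 2q_M)/4.
The leader anticipates this reaction. Substituting into P = 354 - 2Q gives P = 451/2 - q_M, so π_M = (451/2 - q_M)q_M - 46q_M.
Maximising: ∂π_M/∂q_M = 359/2 - 2q_M = 0, giving q_M = 359/4.
Then q_F = (257 - 2·(359/4))/4 = 155/8.

89.75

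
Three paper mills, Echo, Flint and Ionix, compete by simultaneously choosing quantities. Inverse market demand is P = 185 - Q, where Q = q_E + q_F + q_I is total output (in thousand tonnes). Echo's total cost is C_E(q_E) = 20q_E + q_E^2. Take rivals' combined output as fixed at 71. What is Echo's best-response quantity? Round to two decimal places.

With rivals' combined output fixed at 71, Echo's profit is π_E = (185 - 71 - q_E)q_E - (20q_E + q_E²) = (114 - q_E)q_E - (20q_E + q_E²).
∂π_E/∂q_E = 94 - 4q_E = 0, so q_E = 47/2.

23.50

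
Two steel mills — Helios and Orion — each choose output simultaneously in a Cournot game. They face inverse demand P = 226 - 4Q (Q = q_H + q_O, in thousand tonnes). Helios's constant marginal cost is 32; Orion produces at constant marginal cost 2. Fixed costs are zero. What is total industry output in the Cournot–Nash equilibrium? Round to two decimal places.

Helios's profit: π_H = (226 - 4Q)q_H - (32q_H). Setting ∂π_H/∂q_H = 0: 194 - 8q_H - 4(q_O) = 0.
Orion's profit: π_O = (226 - 4Q)q_O - (2q_O). Setting ∂π_O/∂q_O = 0: 224 - 8q_O - 4(q_H) = 0.
Best responses: q_H = (194 - 4q_O)/8, q_O = (224 - 4q_H)/8.
Substituting one into the other gives q_H = 41/3 and q_O = 127/6.
Total output Q = 41/3 + 127/6 = 209/6.

34.83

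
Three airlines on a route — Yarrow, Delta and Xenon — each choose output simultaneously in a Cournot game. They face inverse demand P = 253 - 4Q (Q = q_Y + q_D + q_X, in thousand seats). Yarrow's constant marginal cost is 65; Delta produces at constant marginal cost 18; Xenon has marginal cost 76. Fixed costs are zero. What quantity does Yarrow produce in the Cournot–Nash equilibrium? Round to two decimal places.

9.50

Yarrow's profit: π_Y = (253 - 4Q)q_Y - (65q_Y). Setting ∂π_Y/∂q_Y = 0: 188 - 8q_Y - 4(q_D + q_X) = 0.
Delta's profit: π_D = (253 - 4Q)q_D - (18q_D). Setting ∂π_D/∂q_D = 0: 235 - 8q_D - 4(q_Y + q_X) = 0.
Xenon's profit: π_X = (253 - 4Q)q_X - (76q_X). Setting ∂π_X/∂q_X = 0: 177 - 8q_X - 4(q_Y + q_D) = 0.
Adding the 3 first-order conditions: 600 − 16Q = 0, so Q = 75/2.
Back-substituting: q_Y = (188 − 150)/4 = 19/2, q_D = (235 − 150)/4 = 85/4, q_X = (177 − 150)/4 = 27/4.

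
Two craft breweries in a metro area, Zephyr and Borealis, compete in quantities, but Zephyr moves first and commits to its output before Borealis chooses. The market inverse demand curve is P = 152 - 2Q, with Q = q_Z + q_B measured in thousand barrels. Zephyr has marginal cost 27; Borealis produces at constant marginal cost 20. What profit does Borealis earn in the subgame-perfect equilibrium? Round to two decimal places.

Solve by backward induction. Given q_Z, the follower Borealis maximises π_B = (152 - 2q_Z - 2q_B)q_B - 20q_B.
Follower FOC: 132 - 2q_Z - 4q_B = 0, so q_B(q_Z) = (132 - 2q_Z)/4.
The leader anticipates this reaction. Substituting into P = 152 - 2Q gives P = 86 - q_Z, so π_Z = (86 - q_Z)q_Z - 27q_Z.
Maximising: ∂π_Z/∂q_Z = 59 - 2q_Z = 0, giving q_Z = 59/2.
Then q_B = (132 - 2·(59/2))/4 = 73/4.
Price P = 152 - 2·(191/4) = 113/2.
Borealis's profit: (113/2 - 20)·(73/4) = 666.1250.

666.13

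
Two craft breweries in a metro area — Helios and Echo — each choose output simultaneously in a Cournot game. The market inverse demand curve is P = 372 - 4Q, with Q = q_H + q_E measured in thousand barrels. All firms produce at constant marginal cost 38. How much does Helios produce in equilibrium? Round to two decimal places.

27.83

A representative firm's profit is π_i = q_i(372 - 4Q) - 38q_i.
First-order condition (treating rivals' output as given): 334 - 8q_i - 4q_j = 0.
By symmetry each firm produces the same amount; substituting q_j = q_i yields q_i = 334/12 = 167/6.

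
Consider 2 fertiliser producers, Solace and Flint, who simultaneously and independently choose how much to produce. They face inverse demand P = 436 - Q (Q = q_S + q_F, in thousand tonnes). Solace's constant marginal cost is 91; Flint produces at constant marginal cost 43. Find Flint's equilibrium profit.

21609

Solace's profit: π_S = (436 - Q)q_S - (91q_S). Setting ∂π_S/∂q_S = 0: 345 - 2q_S - (q_F) = 0.
Flint's profit: π_F = (436 - Q)q_F - (43q_F). Setting ∂π_F/∂q_F = 0: 393 - 2q_F - (q_S) = 0.
Rearranging gives the reaction functions q_S = (345 - q_F)/2 and q_F = (393 - q_S)/2.
Solving the pair: q_S = 99, q_F = 147.
Price P = 436 - 246 = 190.
Flint's profit: (190 - 43)·147 = 21609.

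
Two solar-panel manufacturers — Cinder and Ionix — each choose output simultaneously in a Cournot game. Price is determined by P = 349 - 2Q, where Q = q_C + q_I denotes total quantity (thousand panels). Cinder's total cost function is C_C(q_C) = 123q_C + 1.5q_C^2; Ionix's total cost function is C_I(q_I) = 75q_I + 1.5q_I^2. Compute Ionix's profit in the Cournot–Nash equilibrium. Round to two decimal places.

Cinder's profit: π_C = (349 - 2Q)q_C - (123q_C + (3/2)q_C²). Setting ∂π_C/∂q_C = 0: 226 - 7q_C - 2(q_I) = 0.
Ionix's profit: π_I = (349 - 2Q)q_I - (75q_I + (3/2)q_I²). Setting ∂π_I/∂q_I = 0: 274 - 7q_I - 2(q_C) = 0.
Best responses: q_C = (226 - 2q_I)/7, q_I = (274 - 2q_C)/7.
Substituting one into the other gives q_C = 1034/45 and q_I = 1466/45.
Price P = 349 - 2·(500/9) = 237.8889.
Ionix's profit: 237.8889·(1466/45) - 75·(1466/45) - (3/2)(1466/45)² = 3714.5906.

3714.59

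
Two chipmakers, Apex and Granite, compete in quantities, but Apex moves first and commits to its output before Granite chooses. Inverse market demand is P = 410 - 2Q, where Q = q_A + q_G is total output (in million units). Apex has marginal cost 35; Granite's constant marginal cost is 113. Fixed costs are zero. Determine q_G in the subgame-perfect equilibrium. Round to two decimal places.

17.63

The follower Granite best-responds to any q_A: π_G = (410 - 2Q)q_G - 113q_G.
∂π_G/∂q_G = 297 - 2q_A - 4q_G = 0 gives the reaction function q_G = (297 - 2q_A)/4.
The leader anticipates this reaction. Substituting into P = 410 - 2Q gives P = 523/2 - q_A, so π_A = (523/2 - q_A)q_A - 35q_A.
The leader's first-order condition 453/2 - 2q_A = 0 yields q_A = 453/4.
Then q_G = (297 - 2·(453/4))/4 = 141/8.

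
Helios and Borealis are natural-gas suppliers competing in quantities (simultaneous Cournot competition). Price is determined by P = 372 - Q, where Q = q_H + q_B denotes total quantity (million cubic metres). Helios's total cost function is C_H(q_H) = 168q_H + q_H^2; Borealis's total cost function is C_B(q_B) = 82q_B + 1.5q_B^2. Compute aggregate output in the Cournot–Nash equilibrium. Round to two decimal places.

Helios's profit: π_H = (372 - Q)q_H - (168q_H + q_H²). Setting ∂π_H/∂q_H = 0: 204 - 4q_H - (q_B) = 0.
Borealis's profit: π_B = (372 - Q)q_B - (82q_B + (3/2)q_B²). Setting ∂π_B/∂q_B = 0: 290 - 5q_B - (q_H) = 0.
Rearranging gives the reaction functions q_H = (204 - q_B)/4 and q_B = (290 - q_H)/5.
Solving the pair: q_H = 730/19, q_B = 956/19.
Total output Q = 730/19 + 956/19 = 1686/19.

88.74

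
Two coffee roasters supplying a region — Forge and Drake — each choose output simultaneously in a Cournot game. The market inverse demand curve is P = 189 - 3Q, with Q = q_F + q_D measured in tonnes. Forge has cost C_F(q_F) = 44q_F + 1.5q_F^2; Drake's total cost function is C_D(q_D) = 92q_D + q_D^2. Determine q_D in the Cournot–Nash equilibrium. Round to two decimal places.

Forge's profit: π_F = (189 - 3Q)q_F - (44q_F + (3/2)q_F²). Setting ∂π_F/∂q_F = 0: 145 - 9q_F - 3(q_D) = 0.
Drake's profit: π_D = (189 - 3Q)q_D - (92q_D + q_D²). Setting ∂π_D/∂q_D = 0: 97 - 8q_D - 3(q_F) = 0.
So q_F = (145 - 3q_D)/9 and q_D = (97 - 3q_F)/8.
Substituting one into the other gives q_F = 869/63 and q_D = 146/21.

6.95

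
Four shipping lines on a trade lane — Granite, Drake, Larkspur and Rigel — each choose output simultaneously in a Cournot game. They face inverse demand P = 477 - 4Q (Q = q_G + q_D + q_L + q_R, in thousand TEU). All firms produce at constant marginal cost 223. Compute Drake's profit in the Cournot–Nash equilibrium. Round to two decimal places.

645.16

A representative firm's profit is π_i = q_i(477 - 4Q) - 223q_i.
Setting ∂π_i/∂q_i = 0 with rivals' quantities fixed: 254 - 8q_i - 4·Σ_{j≠i} q_j = 0.
By symmetry each firm produces the same amount; substituting Σ_{j≠i} q_j = 3q_i yields q_i = 254/20 = 127/10.
Price P = 477 - 4·(254/5) = 1369/5.
Drake's profit: (1369/5 - 223)·(127/10) = 645.1600.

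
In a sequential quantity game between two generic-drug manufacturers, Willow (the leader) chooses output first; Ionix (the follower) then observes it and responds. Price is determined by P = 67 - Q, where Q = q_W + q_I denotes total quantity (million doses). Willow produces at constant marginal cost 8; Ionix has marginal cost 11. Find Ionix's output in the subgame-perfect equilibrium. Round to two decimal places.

12.50

The follower Ionix best-responds to any q_W: π_I = (67 - Q)q_I - 11q_I.
∂π_I/∂q_I = 56 - q_W - 2q_I = 0 gives the reaction function q_I = (56 - q_W)/2.
Willow substitutes q_I(q_W) into its own profit: π_W = q_W(67 - q_W - (56 - q_W)/2) - 8q_W = (39 - (1/2)q_W)q_W - 8q_W.
Leader FOC: 31 - q_W = 0, so q_W = 31.
Then q_I = (56 - 31)/2 = 25/2.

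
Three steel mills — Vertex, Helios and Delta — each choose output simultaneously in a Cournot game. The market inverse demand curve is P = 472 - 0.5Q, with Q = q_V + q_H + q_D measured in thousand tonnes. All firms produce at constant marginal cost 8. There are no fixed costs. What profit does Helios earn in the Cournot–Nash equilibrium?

26912

A representative firm's profit is π_i = q_i(472 - 0.5Q) - 8q_i.
First-order condition (treating rivals' output as given): 464 - q_i - (1/2)·Σ_{j≠i} q_j = 0.
With identical firms every q_j equals q_i, so Σ_{j≠i} q_j = 2q_i and 464 = 2q_i, giving q_i = 232.
Price P = 472 - (1/2)·696 = 124.
Helios's profit: (124 - 8)·232 = 26912.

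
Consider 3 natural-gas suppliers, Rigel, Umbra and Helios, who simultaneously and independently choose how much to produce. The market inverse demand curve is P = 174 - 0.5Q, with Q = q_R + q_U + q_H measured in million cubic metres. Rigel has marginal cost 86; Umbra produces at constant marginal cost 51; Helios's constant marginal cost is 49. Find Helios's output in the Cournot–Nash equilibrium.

82

Rigel's profit: π_R = (174 - 0.5Q)q_R - (86q_R). Setting ∂π_R/∂q_R = 0: 88 - q_R - (1/2)(q_U + q_H) = 0.
Umbra's profit: π_U = (174 - 0.5Q)q_U - (51q_U). Setting ∂π_U/∂q_U = 0: 123 - q_U - (1/2)(q_R + q_H) = 0.
Helios's profit: π_H = (174 - 0.5Q)q_H - (49q_H). Setting ∂π_H/∂q_H = 0: 125 - q_H - (1/2)(q_R + q_U) = 0.
Adding the 3 first-order conditions: 336 − 2Q = 0, so Q = 168.
Back-substituting: q_R = (88 − 84)/(1/2) = 8, q_U = (123 − 84)/(1/2) = 78, q_H = (125 − 84)/(1/2) = 82.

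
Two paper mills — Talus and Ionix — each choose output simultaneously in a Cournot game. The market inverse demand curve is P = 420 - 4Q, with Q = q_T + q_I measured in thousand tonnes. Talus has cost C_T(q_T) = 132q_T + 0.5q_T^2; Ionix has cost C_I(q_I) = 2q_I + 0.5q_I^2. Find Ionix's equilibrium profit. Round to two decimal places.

7255.49

Talus's profit: π_T = (420 - 4Q)q_T - (132q_T + (1/2)q_T²). Setting ∂π_T/∂q_T = 0: 288 - 9q_T - 4(q_I) = 0.
Ionix's first-order condition: 418 - 9q_I - 4(q_T) = 0.
Rearranging gives the reaction functions q_T = (288 - 4q_I)/9 and q_I = (418 - 4q_T)/9.
Substituting one into the other gives q_T = 184/13 and q_I = 522/13.
Price P = 420 - 4·(706/13) = 202.7692.
Ionix's profit: 202.7692·(522/13) - 2·(522/13) - (1/2)(522/13)² = 7255.4911.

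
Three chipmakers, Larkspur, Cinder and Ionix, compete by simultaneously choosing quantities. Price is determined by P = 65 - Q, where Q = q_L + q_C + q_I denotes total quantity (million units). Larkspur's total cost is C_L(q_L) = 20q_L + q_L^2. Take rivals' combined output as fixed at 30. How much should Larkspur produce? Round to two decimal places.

3.75

With rivals' combined output fixed at 30, Larkspur's profit is π_L = (65 - 30 - q_L)q_L - (20q_L + q_L²) = (35 - q_L)q_L - (20q_L + q_L²).
∂π_L/∂q_L = 15 - 4q_L = 0, so q_L = 15/4.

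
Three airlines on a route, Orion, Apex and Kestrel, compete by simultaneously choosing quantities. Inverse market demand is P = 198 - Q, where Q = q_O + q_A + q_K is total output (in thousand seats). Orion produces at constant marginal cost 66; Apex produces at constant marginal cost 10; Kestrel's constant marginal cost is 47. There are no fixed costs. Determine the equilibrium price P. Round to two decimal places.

Orion's profit: π_O = (198 - Q)q_O - (66q_O). Setting ∂π_O/∂q_O = 0: 132 - 2q_O - (q_A + q_K) = 0.
Apex's profit: π_A = (198 - Q)q_A - (10q_A). Setting ∂π_A/∂q_A = 0: 188 - 2q_A - (q_O + q_K) = 0.
Kestrel's first-order condition: 151 - 2q_K - (q_O + q_A) = 0.
Adding the 3 first-order conditions: 471 − 4Q = 0, so Q = 471/4.
Back-substituting: q_O = (132 − 471/4) = 57/4, q_A = (188 − 471/4) = 281/4, q_K = (151 − 471/4) = 133/4.
Total output Q = 471/4, so price P = 198 - 471/4 = 321/4.

80.25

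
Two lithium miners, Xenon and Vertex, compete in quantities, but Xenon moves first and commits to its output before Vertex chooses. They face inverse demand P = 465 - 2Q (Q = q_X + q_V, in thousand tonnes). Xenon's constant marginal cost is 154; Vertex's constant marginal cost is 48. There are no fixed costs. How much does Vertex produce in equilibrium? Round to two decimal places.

78.63

The follower Vertex best-responds to any q_X: π_V = (465 - 2Q)q_V - 48q_V.
∂π_V/∂q_V = 417 - 2q_X - 4q_V = 0 gives the reaction function q_V = (417 - 2q_X)/4.
Xenon substitutes q_V(q_X) into its own profit: π_X = q_X(465 - 2q_X - (417 - 2q_X)/2) - 154q_X = (513/2 - q_X)q_X - 154q_X.
Leader FOC: 205/2 - 2q_X = 0, so q_X = 205/4.
Then q_V = (417 - 2·(205/4))/4 = 629/8.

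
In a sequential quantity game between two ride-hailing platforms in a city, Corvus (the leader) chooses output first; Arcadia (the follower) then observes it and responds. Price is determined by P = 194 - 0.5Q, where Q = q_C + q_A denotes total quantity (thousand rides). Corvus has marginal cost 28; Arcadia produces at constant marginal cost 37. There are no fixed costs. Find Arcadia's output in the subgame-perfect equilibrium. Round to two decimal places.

69.50

The follower Arcadia best-responds to any q_C: π_A = (194 - 0.5Q)q_A - 37q_A.
∂π_A/∂q_A = 157 - (1/2)q_C - q_A = 0 gives the reaction function q_A = (157 - (1/2)q_C).
Corvus substitutes q_A(q_C) into its own profit: π_C = q_C(194 - (1/2)q_C - (157 - (1/2)q_C)/2) - 28q_C = (231/2 - (1/4)q_C)q_C - 28q_C.
Leader FOC: 175/2 - (1/2)q_C = 0, so q_C = 175.
Then q_A = (157 - (1/2)·175) = 139/2.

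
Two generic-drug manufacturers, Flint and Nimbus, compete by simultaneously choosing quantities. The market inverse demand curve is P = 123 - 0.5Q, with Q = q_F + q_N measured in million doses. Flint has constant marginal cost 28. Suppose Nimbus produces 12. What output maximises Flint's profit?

With the rival's output fixed at 12, Flint's profit is π_F = (123 - (1/2)·12 - (1/2)q_F)q_F - (28q_F) = (117 - (1/2)q_F)q_F - (28q_F).
∂π_F/∂q_F = 89 - q_F = 0, so q_F = 89.

89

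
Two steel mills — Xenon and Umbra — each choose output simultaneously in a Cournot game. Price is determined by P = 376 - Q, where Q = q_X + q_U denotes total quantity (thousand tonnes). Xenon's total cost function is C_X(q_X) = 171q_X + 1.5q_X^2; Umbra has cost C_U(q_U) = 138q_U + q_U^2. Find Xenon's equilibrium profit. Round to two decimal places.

Xenon's profit: π_X = (376 - Q)q_X - (171q_X + (3/2)q_X²). Setting ∂π_X/∂q_X = 0: 205 - 5q_X - (q_U) = 0.
Umbra's profit: π_U = (376 - Q)q_U - (138q_U + q_U²). Setting ∂π_U/∂q_U = 0: 238 - 4q_U - (q_X) = 0.
So q_X = (205 - q_U)/5 and q_U = (238 - q_X)/4.
Substituting one into the other gives q_X = 582/19 and q_U = 985/19.
Price P = 376 - 1567/19 = 293.5263.
Xenon's profit: 293.5263·(582/19) - 171·(582/19) - (3/2)(582/19)² = 2345.7341.

2345.73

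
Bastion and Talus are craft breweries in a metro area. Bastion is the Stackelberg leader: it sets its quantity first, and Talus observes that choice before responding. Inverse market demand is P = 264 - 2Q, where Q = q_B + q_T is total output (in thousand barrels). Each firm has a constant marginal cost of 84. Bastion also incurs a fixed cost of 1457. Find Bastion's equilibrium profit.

Solve by backward induction. Given q_B, the follower Talus maximises π_T = (264 - 2q_B - 2q_T)q_T - 84q_T.
Follower FOC: 180 - 2q_B - 4q_T = 0, so q_T(q_B) = (180 - 2q_B)/4.
The leader anticipates this reaction. Substituting into P = 264 - 2Q gives P = 174 - q_B, so π_B = (174 - q_B)q_B - 84q_B.
The leader's first-order condition 90 - 2q_B = 0 yields q_B = 45.
Then q_T = (180 - 2·45)/4 = 45/2.
Price P = 264 - 2·(135/2) = 129.
Bastion's profit: (129 - 84)·45 - 1457 = 568.

568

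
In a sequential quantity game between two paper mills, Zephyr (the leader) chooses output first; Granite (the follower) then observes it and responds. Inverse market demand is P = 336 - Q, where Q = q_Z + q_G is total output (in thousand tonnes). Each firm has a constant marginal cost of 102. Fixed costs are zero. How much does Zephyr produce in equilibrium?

117

Solve by backward induction. Given q_Z, the follower Granite maximises π_G = (336 - q_Z - q_G)q_G - 102q_G.
Setting the follower's marginal profit to zero, 234 - q_Z - 2q_G = 0, i.e. q_G = (234 - q_Z)/2.
Zephyr substitutes q_G(q_Z) into its own profit: π_Z = q_Z(336 - q_Z - (234 - q_Z)/2) - 102q_Z = (219 - (1/2)q_Z)q_Z - 102q_Z.
Leader FOC: 117 - q_Z = 0, so q_Z = 117.
Then q_G = (234 - 117)/2 = 117/2.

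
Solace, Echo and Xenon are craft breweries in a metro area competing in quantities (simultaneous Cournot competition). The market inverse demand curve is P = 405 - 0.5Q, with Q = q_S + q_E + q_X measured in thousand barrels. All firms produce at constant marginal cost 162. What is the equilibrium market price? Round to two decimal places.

222.75

A representative firm's profit is π_i = q_i(405 - 0.5Q) - 162q_i.
First-order condition (treating rivals' output as given): 243 - q_i - (1/2)·Σ_{j≠i} q_j = 0.
With identical firms every q_j equals q_i, so Σ_{j≠i} q_j = 2q_i and 243 = 2q_i, giving q_i = 243/2.
Total output Q = 729/2, so price P = 405 - (1/2)·(729/2) = 891/4.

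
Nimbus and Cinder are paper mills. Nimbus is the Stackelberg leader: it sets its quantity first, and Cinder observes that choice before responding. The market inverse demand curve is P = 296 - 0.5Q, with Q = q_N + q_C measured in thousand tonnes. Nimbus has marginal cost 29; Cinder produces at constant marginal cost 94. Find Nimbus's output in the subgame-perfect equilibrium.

332

Solve by backward induction. Given q_N, the follower Cinder maximises π_C = (296 - (1/2)q_N - (1/2)q_C)q_C - 94q_C.
Follower FOC: 202 - (1/2)q_N - q_C = 0, so q_C(q_N) = (202 - (1/2)q_N).
Nimbus substitutes q_C(q_N) into its own profit: π_N = q_N(296 - (1/2)q_N - (202 - (1/2)q_N)/2) - 29q_N = (195 - (1/4)q_N)q_N - 29q_N.
Maximising: ∂π_N/∂q_N = 166 - (1/2)q_N = 0, giving q_N = 332.
Then q_C = (202 - (1/2)·332) = 36.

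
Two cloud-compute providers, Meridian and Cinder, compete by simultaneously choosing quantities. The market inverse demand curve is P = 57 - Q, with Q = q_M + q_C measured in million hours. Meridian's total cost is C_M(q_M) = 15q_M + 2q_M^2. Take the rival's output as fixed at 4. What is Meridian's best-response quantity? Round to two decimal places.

With the rival's output fixed at 4, Meridian's profit is π_M = (57 - 4 - q_M)q_M - (15q_M + 2q_M²) = (53 - q_M)q_M - (15q_M + 2q_M²).
∂π_M/∂q_M = 38 - 6q_M = 0, so q_M = 19/3.

6.33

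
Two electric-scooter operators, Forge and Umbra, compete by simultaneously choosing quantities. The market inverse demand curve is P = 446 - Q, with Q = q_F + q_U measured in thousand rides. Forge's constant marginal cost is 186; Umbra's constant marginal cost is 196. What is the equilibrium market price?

Forge's profit: π_F = (446 - Q)q_F - (186q_F). Setting ∂π_F/∂q_F = 0: 260 - 2q_F - (q_U) = 0.
Umbra's profit: π_U = (446 - Q)q_U - (196q_U). Setting ∂π_U/∂q_U = 0: 250 - 2q_U - (q_F) = 0.
Best responses: q_F = (260 - q_U)/2, q_U = (250 - q_F)/2.
Solving the pair: q_F = 90, q_U = 80.
Total output Q = 170, so price P = 446 - 170 = 276.

276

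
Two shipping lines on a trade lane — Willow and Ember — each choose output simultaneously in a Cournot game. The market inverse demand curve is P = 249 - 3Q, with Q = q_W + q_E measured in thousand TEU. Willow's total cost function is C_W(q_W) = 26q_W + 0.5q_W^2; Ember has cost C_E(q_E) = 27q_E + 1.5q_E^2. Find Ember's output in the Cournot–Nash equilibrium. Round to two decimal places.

Willow's profit: π_W = (249 - 3Q)q_W - (26q_W + (1/2)q_W²). Setting ∂π_W/∂q_W = 0: 223 - 7q_W - 3(q_E) = 0.
Ember's first-order condition: 222 - 9q_E - 3(q_W) = 0.
Rearranging gives the reaction functions q_W = (223 - 3q_E)/7 and q_E = (222 - 3q_W)/9.
Substituting one into the other gives q_W = 149/6 and q_E = 295/18.

16.39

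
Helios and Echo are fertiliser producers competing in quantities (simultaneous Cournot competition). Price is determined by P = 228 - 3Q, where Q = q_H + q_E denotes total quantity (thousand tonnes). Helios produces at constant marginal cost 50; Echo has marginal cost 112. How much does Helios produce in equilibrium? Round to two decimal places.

26.67

Helios's profit: π_H = (228 - 3Q)q_H - (50q_H). Setting ∂π_H/∂q_H = 0: 178 - 6q_H - 3(q_E) = 0.
Echo's first-order condition: 116 - 6q_E - 3(q_H) = 0.
So q_H = (178 - 3q_E)/6 and q_E = (116 - 3q_H)/6.
Solving the pair: q_H = 80/3, q_E = 6.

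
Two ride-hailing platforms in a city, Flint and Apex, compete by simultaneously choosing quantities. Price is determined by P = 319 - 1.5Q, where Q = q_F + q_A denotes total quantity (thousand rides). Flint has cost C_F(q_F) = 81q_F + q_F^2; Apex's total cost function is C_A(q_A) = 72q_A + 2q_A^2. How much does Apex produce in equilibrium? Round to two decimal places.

Flint's profit: π_F = (319 - 1.5Q)q_F - (81q_F + q_F²). Setting ∂π_F/∂q_F = 0: 238 - 5q_F - (3/2)(q_A) = 0.
Apex's profit: π_A = (319 - 1.5Q)q_A - (72q_A + 2q_A²). Setting ∂π_A/∂q_A = 0: 247 - 7q_A - (3/2)(q_F) = 0.
Rearranging gives the reaction functions q_F = (238 - (3/2)q_A)/5 and q_A = (247 - (3/2)q_F)/7.
Substituting one into the other gives q_F = 39.5573 and q_A = 26.8092.

26.81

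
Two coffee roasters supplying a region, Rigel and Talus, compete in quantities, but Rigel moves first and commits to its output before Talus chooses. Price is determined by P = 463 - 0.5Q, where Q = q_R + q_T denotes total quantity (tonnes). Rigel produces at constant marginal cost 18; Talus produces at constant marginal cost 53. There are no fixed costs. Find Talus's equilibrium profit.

14450

The follower Talus best-responds to any q_R: π_T = (463 - 0.5Q)q_T - 53q_T.
∂π_T/∂q_T = 410 - (1/2)q_R - q_T = 0 gives the reaction function q_T = (410 - (1/2)q_R).
Rigel substitutes q_T(q_R) into its own profit: π_R = q_R(463 - (1/2)q_R - (410 - (1/2)q_R)/2) - 18q_R = (258 - (1/4)q_R)q_R - 18q_R.
The leader's first-order condition 240 - (1/2)q_R = 0 yields q_R = 480.
Then q_T = (410 - (1/2)·480) = 170.
Price P = 463 - (1/2)·650 = 138.
Talus's profit: (138 - 53)·170 = 14450.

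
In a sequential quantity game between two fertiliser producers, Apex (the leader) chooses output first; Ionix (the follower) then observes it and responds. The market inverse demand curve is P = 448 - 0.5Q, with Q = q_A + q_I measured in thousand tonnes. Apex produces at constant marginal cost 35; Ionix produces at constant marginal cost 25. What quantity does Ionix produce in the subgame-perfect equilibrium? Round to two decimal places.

Solve by backward induction. Given q_A, the follower Ionix maximises π_I = (448 - (1/2)q_A - (1/2)q_I)q_I - 25q_I.
∂π_I/∂q_I = 423 - (1/2)q_A - q_I = 0 gives the reaction function q_I = (423 - (1/2)q_A).
Apex substitutes q_I(q_A) into its own profit: π_A = q_A(448 - (1/2)q_A - (423 - (1/2)q_A)/2) - 35q_A = (473/2 - (1/4)q_A)q_A - 35q_A.
The leader's first-order condition 403/2 - (1/2)q_A = 0 yields q_A = 403.
Then q_I = (423 - (1/2)·403) = 443/2.

221.50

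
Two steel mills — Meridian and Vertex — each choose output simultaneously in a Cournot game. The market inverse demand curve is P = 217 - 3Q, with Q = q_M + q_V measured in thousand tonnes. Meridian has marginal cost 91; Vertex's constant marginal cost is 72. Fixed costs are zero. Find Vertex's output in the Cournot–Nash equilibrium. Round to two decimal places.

18.22

Meridian's profit: π_M = (217 - 3Q)q_M - (91q_M). Setting ∂π_M/∂q_M = 0: 126 - 6q_M - 3(q_V) = 0.
Vertex's first-order condition: 145 - 6q_V - 3(q_M) = 0.
Best responses: q_M = (126 - 3q_V)/6, q_V = (145 - 3q_M)/6.
Solving the pair: q_M = 107/9, q_V = 164/9.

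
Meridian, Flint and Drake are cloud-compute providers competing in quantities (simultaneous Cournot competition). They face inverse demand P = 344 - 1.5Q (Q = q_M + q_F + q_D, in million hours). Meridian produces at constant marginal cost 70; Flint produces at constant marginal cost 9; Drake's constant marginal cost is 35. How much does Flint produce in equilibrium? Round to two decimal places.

70.33

Meridian's profit: π_M = (344 - 1.5Q)q_M - (70q_M). Setting ∂π_M/∂q_M = 0: 274 - 3q_M - (3/2)(q_F + q_D) = 0.
Flint's profit: π_F = (344 - 1.5Q)q_F - (9q_F). Setting ∂π_F/∂q_F = 0: 335 - 3q_F - (3/2)(q_M + q_D) = 0.
Drake's first-order condition: 309 - 3q_D - (3/2)(q_M + q_F) = 0.
Summing all 3 equations gives 918 − 6Q = 0, hence Q = 153.
Back-substituting: q_M = (274 − 459/2)/(3/2) = 89/3, q_F = (335 − 459/2)/(3/2) = 211/3, q_D = (309 − 459/2)/(3/2) = 53.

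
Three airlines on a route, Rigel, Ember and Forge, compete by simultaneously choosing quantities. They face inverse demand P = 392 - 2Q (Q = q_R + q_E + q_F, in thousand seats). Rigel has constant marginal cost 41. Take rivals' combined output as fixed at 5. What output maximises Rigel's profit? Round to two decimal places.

85.25

With rivals' combined output fixed at 5, Rigel's profit is π_R = (392 - 2·5 - 2q_R)q_R - (41q_R) = (382 - 2q_R)q_R - (41q_R).
∂π_R/∂q_R = 341 - 4q_R = 0, so q_R = 341/4.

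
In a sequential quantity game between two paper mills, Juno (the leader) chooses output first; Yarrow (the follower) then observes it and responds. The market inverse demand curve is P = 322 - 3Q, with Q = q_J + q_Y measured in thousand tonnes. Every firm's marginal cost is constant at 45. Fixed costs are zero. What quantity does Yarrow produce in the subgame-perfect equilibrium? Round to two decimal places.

23.08

Solve by backward induction. Given q_J, the follower Yarrow maximises π_Y = (322 - 3q_J - 3q_Y)q_Y - 45q_Y.
Setting the follower's marginal profit to zero, 277 - 3q_J - 6q_Y = 0, i.e. q_Y = (277 - 3q_J)/6.
The leader anticipates this reaction. Substituting into P = 322 - 3Q gives P = 367/2 - (3/2)q_J, so π_J = (367/2 - (3/2)q_J)q_J - 45q_J.
Leader FOC: 277/2 - 3q_J = 0, so q_J = 277/6.
Then q_Y = (277 - 3·(277/6))/6 = 277/12.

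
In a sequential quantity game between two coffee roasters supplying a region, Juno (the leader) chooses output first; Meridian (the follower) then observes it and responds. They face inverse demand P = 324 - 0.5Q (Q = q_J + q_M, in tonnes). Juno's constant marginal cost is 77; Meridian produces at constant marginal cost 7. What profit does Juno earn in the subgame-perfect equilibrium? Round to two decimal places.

7832.25

The follower Meridian best-responds to any q_J: π_M = (324 - 0.5Q)q_M - 7q_M.
Setting the follower's marginal profit to zero, 317 - (1/2)q_J - q_M = 0, i.e. q_M = (317 - (1/2)q_J).
Juno substitutes q_M(q_J) into its own profit: π_J = q_J(324 - (1/2)q_J - (317 - (1/2)q_J)/2) - 77q_J = (331/2 - (1/4)q_J)q_J - 77q_J.
Maximising: ∂π_J/∂q_J = 177/2 - (1/2)q_J = 0, giving q_J = 177.
Then q_M = (317 - (1/2)·177) = 457/2.
Price P = 324 - (1/2)·(811/2) = 485/4.
Juno's profit: (485/4 - 77)·177 = 7832.2500.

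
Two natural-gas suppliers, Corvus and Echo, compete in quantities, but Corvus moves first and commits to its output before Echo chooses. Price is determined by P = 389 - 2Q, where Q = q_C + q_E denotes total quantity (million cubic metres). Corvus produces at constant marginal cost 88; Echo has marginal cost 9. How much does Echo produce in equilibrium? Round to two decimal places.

The follower Echo best-responds to any q_C: π_E = (389 - 2Q)q_E - 9q_E.
Follower FOC: 380 - 2q_C - 4q_E = 0, so q_E(q_C) = (380 - 2q_C)/4.
Corvus substitutes q_E(q_C) into its own profit: π_C = q_C(389 - 2q_C - (380 - 2q_C)/2) - 88q_C = (199 - q_C)q_C - 88q_C.
Leader FOC: 111 - 2q_C = 0, so q_C = 111/2.
Then q_E = (380 - 2·(111/2))/4 = 269/4.

67.25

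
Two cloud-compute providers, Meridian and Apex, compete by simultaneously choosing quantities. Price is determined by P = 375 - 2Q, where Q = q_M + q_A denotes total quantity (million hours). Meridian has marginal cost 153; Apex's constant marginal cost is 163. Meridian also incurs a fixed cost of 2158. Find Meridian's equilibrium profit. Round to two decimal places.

Meridian's profit: π_M = (375 - 2Q)q_M - (153q_M). Setting ∂π_M/∂q_M = 0: 222 - 4q_M - 2(q_A) = 0.
Apex's first-order condition: 212 - 4q_A - 2(q_M) = 0.
Best responses: q_M = (222 - 2q_A)/4, q_A = (212 - 2q_M)/4.
Solving the pair: q_M = 116/3, q_A = 101/3.
Price P = 375 - 2·(217/3) = 691/3.
Meridian's profit: (691/3 - 153)·(116/3) - 2158 = 832.2222.

832.22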